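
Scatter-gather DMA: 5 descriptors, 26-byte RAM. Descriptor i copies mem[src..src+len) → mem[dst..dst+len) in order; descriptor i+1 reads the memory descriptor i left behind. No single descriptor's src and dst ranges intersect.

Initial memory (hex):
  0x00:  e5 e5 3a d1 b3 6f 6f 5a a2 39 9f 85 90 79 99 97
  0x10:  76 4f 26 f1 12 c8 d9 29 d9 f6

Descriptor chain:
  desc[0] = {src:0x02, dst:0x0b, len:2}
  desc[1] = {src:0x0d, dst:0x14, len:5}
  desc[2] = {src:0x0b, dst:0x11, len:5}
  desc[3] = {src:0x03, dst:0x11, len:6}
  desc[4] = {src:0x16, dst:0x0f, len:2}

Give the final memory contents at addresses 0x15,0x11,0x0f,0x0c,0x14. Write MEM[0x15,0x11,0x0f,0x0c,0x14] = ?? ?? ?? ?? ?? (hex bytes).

MEM[0x15,0x11,0x0f,0x0c,0x14] = 5a d1 a2 d1 6f

D0: mem[0x0b..0x0c] <- [3a d1]
D1: mem[0x14..0x18] <- [79 99 97 76 4f]
D2: mem[0x11..0x15] <- [3a d1 79 99 97]
D3: mem[0x11..0x16] <- [d1 b3 6f 6f 5a a2]
D4: mem[0x0f..0x10] <- [a2 76]
query mem[0x15]=0x5a, mem[0x11]=0xd1, mem[0x0f]=0xa2, mem[0x0c]=0xd1, mem[0x14]=0x6f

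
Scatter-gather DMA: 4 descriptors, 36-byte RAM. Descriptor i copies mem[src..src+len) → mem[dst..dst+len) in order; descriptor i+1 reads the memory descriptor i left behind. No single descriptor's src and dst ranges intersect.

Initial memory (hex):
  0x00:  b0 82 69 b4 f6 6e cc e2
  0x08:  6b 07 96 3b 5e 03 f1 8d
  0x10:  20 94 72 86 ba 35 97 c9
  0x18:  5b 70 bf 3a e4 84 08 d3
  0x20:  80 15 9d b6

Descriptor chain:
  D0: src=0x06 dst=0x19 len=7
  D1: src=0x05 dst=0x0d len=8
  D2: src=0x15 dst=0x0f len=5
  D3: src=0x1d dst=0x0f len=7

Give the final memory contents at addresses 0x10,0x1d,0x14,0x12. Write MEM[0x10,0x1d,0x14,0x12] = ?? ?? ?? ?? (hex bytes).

MEM[0x10,0x1d,0x14,0x12] = 3b 96 9d 80

[0] 0x06->0x19 len=7 : cc e2 6b 07 96 3b 5e
[1] 0x05->0x0d len=8 : 6e cc e2 6b 07 96 3b 5e
[2] 0x15->0x0f len=5 : 35 97 c9 5b cc
[3] 0x1d->0x0f len=7 : 96 3b 5e 80 15 9d b6
query mem[0x10]=0x3b, mem[0x1d]=0x96, mem[0x14]=0x9d, mem[0x12]=0x80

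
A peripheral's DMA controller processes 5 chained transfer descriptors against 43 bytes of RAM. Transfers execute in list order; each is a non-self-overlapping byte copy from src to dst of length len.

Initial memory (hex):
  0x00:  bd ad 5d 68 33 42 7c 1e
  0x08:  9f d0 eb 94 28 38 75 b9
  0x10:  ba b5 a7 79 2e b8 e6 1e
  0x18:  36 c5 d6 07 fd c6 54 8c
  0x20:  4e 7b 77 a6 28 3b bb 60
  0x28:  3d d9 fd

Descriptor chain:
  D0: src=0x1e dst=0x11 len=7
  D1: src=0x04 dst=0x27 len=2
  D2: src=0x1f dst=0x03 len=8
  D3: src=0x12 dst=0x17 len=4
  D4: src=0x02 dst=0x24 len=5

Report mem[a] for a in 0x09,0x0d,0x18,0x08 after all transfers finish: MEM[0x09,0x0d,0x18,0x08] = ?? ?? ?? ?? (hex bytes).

D0: mem[0x11..0x17] <- [54 8c 4e 7b 77 a6 28]
D1: mem[0x27..0x28] <- [33 42]
D2: mem[0x03..0x0a] <- [8c 4e 7b 77 a6 28 3b bb]
D3: mem[0x17..0x1a] <- [8c 4e 7b 77]
D4: mem[0x24..0x28] <- [5d 8c 4e 7b 77]
query mem[0x09]=0x3b, mem[0x0d]=0x38, mem[0x18]=0x4e, mem[0x08]=0x28

MEM[0x09,0x0d,0x18,0x08] = 3b 38 4e 28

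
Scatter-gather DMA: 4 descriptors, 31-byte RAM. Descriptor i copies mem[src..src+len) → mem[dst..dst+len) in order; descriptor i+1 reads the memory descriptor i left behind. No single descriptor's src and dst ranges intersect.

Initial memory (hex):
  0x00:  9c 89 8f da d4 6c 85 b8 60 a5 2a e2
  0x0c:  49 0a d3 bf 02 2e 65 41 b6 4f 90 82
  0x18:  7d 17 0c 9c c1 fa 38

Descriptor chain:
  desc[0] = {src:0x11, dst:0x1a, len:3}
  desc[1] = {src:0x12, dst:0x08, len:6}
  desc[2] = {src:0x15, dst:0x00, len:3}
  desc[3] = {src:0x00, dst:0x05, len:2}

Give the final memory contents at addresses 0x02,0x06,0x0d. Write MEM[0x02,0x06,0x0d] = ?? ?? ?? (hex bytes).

MEM[0x02,0x06,0x0d] = 82 90 82

  after D0: wrote 3B at 0x1a = 2e6541
  after D1: wrote 6B at 0x08 = 6541b64f9082
  after D2: wrote 3B at 0x00 = 4f9082
  after D3: wrote 2B at 0x05 = 4f90
query mem[0x02]=0x82, mem[0x06]=0x90, mem[0x0d]=0x82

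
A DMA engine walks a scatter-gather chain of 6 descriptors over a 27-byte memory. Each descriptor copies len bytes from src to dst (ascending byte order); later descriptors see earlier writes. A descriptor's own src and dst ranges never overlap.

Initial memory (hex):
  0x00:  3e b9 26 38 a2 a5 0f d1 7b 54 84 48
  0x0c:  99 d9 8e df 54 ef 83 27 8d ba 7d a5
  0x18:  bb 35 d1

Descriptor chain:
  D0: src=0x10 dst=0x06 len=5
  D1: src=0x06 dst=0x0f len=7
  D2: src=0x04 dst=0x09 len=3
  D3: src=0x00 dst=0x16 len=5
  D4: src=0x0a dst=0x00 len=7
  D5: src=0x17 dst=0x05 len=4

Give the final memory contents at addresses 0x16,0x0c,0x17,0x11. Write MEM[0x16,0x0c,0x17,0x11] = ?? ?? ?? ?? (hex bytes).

MEM[0x16,0x0c,0x17,0x11] = 3e 99 b9 83

[0] 0x10->0x06 len=5 : 54 ef 83 27 8d
[1] 0x06->0x0f len=7 : 54 ef 83 27 8d 48 99
[2] 0x04->0x09 len=3 : a2 a5 54
[3] 0x00->0x16 len=5 : 3e b9 26 38 a2
[4] 0x0a->0x00 len=7 : a5 54 99 d9 8e 54 ef
[5] 0x17->0x05 len=4 : b9 26 38 a2
query mem[0x16]=0x3e, mem[0x0c]=0x99, mem[0x17]=0xb9, mem[0x11]=0x83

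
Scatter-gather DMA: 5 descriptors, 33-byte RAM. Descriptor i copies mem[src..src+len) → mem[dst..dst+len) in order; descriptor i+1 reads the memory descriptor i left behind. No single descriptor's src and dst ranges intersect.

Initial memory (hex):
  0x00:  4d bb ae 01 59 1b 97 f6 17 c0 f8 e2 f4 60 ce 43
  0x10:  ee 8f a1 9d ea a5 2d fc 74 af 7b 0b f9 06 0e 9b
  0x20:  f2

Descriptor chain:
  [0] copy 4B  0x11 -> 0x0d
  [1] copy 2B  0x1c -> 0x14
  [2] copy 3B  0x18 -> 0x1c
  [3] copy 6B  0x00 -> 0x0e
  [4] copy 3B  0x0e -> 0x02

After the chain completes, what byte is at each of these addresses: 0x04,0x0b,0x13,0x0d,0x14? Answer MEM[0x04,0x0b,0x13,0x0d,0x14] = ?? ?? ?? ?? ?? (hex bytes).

  after D0: wrote 4B at 0x0d = 8fa19dea
  after D1: wrote 2B at 0x14 = f906
  after D2: wrote 3B at 0x1c = 74af7b
  after D3: wrote 6B at 0x0e = 4dbbae01591b
  after D4: wrote 3B at 0x02 = 4dbbae
query mem[0x04]=0xae, mem[0x0b]=0xe2, mem[0x13]=0x1b, mem[0x0d]=0x8f, mem[0x14]=0xf9

MEM[0x04,0x0b,0x13,0x0d,0x14] = ae e2 1b 8f f9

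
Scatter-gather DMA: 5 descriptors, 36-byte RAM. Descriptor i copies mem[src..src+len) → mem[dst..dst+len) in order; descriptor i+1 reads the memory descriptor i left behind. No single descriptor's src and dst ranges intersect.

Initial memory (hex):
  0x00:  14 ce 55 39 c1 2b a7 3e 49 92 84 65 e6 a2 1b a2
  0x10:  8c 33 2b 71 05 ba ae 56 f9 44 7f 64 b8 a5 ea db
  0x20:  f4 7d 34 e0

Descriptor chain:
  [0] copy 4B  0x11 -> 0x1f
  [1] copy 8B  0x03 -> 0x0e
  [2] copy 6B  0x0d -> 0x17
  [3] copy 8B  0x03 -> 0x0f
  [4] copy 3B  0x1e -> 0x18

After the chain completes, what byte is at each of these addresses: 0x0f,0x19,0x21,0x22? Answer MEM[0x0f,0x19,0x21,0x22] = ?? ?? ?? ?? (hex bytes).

[0] 0x11->0x1f len=4 : 33 2b 71 05
[1] 0x03->0x0e len=8 : 39 c1 2b a7 3e 49 92 84
[2] 0x0d->0x17 len=6 : a2 39 c1 2b a7 3e
[3] 0x03->0x0f len=8 : 39 c1 2b a7 3e 49 92 84
[4] 0x1e->0x18 len=3 : ea 33 2b
query mem[0x0f]=0x39, mem[0x19]=0x33, mem[0x21]=0x71, mem[0x22]=0x05

MEM[0x0f,0x19,0x21,0x22] = 39 33 71 05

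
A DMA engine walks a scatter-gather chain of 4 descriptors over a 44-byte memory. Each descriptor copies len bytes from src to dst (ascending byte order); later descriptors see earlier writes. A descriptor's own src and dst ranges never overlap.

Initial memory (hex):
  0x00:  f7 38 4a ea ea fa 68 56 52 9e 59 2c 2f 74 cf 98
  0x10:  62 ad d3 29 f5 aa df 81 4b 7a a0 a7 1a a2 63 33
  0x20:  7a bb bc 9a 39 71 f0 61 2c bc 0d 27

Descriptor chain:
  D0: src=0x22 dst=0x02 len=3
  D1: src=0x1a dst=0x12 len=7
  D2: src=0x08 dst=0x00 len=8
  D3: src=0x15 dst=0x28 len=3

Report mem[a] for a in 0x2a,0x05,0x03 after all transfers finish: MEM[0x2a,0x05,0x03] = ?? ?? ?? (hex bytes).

  after D0: wrote 3B at 0x02 = bc9a39
  after D1: wrote 7B at 0x12 = a0a71aa263337a
  after D2: wrote 8B at 0x00 = 529e592c2f74cf98
  after D3: wrote 3B at 0x28 = a26333
query mem[0x2a]=0x33, mem[0x05]=0x74, mem[0x03]=0x2c

MEM[0x2a,0x05,0x03] = 33 74 2c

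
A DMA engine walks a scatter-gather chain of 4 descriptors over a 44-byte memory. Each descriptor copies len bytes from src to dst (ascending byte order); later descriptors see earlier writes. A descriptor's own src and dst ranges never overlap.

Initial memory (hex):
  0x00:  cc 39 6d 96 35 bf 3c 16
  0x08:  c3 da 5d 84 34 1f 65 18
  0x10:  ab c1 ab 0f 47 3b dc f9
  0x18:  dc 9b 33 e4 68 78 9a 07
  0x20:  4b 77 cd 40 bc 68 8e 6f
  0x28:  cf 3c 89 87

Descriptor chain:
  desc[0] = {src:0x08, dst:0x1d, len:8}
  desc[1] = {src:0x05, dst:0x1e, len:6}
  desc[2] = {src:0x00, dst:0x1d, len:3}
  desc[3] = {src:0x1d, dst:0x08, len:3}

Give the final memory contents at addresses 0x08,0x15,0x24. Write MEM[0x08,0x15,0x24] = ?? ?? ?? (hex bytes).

MEM[0x08,0x15,0x24] = cc 3b 18

[0] 0x08->0x1d len=8 : c3 da 5d 84 34 1f 65 18
[1] 0x05->0x1e len=6 : bf 3c 16 c3 da 5d
[2] 0x00->0x1d len=3 : cc 39 6d
[3] 0x1d->0x08 len=3 : cc 39 6d
query mem[0x08]=0xcc, mem[0x15]=0x3b, mem[0x24]=0x18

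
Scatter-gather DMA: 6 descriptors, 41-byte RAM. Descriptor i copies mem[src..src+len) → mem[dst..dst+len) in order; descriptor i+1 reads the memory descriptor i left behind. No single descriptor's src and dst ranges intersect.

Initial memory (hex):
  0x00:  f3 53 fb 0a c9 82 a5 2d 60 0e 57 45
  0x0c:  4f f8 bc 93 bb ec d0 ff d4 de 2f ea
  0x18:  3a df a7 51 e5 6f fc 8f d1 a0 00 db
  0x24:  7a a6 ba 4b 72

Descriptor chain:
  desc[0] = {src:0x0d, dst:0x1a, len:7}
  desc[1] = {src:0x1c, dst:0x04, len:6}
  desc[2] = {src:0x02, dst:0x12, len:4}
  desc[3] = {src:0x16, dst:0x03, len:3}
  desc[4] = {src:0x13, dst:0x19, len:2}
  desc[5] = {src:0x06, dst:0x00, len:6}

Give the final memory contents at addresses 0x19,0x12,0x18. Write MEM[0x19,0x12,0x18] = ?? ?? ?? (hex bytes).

  after D0: wrote 7B at 0x1a = f8bc93bbecd0ff
  after D1: wrote 6B at 0x04 = 93bbecd0ffa0
  after D2: wrote 4B at 0x12 = fb0a93bb
  after D3: wrote 3B at 0x03 = 2fea3a
  after D4: wrote 2B at 0x19 = 0a93
  after D5: wrote 6B at 0x00 = ecd0ffa05745
query mem[0x19]=0x0a, mem[0x12]=0xfb, mem[0x18]=0x3a

MEM[0x19,0x12,0x18] = 0a fb 3a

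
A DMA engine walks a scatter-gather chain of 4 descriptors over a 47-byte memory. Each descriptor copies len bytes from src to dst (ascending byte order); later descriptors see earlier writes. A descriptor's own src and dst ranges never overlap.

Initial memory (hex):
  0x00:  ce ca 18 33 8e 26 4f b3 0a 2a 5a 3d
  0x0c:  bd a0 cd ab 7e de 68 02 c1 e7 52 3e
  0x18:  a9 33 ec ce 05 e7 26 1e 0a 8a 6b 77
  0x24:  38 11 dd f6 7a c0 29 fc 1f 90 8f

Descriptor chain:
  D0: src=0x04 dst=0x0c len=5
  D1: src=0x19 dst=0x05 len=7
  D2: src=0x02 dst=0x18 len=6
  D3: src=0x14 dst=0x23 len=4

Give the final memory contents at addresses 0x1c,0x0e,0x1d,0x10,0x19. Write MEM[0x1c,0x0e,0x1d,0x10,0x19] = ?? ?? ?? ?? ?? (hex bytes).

MEM[0x1c,0x0e,0x1d,0x10,0x19] = ec 4f ce 0a 33

  after D0: wrote 5B at 0x0c = 8e264fb30a
  after D1: wrote 7B at 0x05 = 33ecce05e7261e
  after D2: wrote 6B at 0x18 = 18338e33ecce
  after D3: wrote 4B at 0x23 = c1e7523e
query mem[0x1c]=0xec, mem[0x0e]=0x4f, mem[0x1d]=0xce, mem[0x10]=0x0a, mem[0x19]=0x33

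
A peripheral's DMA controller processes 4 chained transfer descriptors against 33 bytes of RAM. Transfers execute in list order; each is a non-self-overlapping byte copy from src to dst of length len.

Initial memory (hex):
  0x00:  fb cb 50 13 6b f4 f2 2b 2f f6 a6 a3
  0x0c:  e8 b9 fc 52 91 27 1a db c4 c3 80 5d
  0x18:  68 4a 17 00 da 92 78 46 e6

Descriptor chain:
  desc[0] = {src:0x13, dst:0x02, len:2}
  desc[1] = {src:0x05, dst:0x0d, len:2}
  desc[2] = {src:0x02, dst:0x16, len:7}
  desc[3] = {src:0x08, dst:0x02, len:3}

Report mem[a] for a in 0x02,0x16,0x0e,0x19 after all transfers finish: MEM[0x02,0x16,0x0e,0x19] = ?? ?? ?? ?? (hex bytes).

MEM[0x02,0x16,0x0e,0x19] = 2f db f2 f4

D0: mem[0x02..0x03] <- [db c4]
D1: mem[0x0d..0x0e] <- [f4 f2]
D2: mem[0x16..0x1c] <- [db c4 6b f4 f2 2b 2f]
D3: mem[0x02..0x04] <- [2f f6 a6]
query mem[0x02]=0x2f, mem[0x16]=0xdb, mem[0x0e]=0xf2, mem[0x19]=0xf4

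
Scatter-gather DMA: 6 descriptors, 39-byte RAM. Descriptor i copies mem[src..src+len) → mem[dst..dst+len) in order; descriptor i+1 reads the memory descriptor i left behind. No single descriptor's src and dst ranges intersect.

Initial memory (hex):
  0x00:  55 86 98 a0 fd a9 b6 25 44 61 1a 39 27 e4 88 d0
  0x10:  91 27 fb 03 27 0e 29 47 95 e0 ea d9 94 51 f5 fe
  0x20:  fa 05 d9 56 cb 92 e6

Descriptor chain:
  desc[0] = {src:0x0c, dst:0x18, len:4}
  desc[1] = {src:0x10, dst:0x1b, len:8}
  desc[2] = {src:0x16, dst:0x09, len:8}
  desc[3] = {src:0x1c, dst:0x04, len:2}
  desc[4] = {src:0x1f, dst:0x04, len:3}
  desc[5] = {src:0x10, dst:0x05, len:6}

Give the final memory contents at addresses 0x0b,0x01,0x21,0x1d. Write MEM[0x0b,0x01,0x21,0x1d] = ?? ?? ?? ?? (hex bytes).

MEM[0x0b,0x01,0x21,0x1d] = 27 86 29 fb

D0: mem[0x18..0x1b] <- [27 e4 88 d0]
D1: mem[0x1b..0x22] <- [91 27 fb 03 27 0e 29 47]
D2: mem[0x09..0x10] <- [29 47 27 e4 88 91 27 fb]
D3: mem[0x04..0x05] <- [27 fb]
D4: mem[0x04..0x06] <- [27 0e 29]
D5: mem[0x05..0x0a] <- [fb 27 fb 03 27 0e]
query mem[0x0b]=0x27, mem[0x01]=0x86, mem[0x21]=0x29, mem[0x1d]=0xfb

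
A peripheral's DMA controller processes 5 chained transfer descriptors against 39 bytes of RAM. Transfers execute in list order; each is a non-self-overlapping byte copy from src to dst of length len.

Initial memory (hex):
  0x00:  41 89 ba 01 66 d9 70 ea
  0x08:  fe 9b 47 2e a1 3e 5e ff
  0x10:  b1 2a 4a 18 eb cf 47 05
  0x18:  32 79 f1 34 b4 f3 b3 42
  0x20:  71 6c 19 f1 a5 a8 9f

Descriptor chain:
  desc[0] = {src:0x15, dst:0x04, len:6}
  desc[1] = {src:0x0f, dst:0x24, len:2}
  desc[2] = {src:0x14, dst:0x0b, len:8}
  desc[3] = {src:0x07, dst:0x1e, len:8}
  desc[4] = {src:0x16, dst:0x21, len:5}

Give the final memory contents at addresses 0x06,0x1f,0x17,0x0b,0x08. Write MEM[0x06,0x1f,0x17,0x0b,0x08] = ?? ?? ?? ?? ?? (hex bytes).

D0: mem[0x04..0x09] <- [cf 47 05 32 79 f1]
D1: mem[0x24..0x25] <- [ff b1]
D2: mem[0x0b..0x12] <- [eb cf 47 05 32 79 f1 34]
D3: mem[0x1e..0x25] <- [32 79 f1 47 eb cf 47 05]
D4: mem[0x21..0x25] <- [47 05 32 79 f1]
query mem[0x06]=0x05, mem[0x1f]=0x79, mem[0x17]=0x05, mem[0x0b]=0xeb, mem[0x08]=0x79

MEM[0x06,0x1f,0x17,0x0b,0x08] = 05 79 05 eb 79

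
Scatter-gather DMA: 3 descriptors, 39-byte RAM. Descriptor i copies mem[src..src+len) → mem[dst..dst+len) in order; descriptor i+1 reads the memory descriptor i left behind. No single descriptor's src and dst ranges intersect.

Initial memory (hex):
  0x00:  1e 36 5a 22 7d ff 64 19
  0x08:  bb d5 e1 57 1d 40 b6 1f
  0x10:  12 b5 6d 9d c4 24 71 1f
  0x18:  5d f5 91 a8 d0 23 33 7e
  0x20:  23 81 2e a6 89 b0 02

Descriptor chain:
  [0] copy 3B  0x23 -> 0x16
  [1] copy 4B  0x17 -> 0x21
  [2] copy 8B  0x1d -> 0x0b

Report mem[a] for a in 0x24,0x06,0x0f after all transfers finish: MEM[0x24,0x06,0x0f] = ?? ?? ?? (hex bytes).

#0 dst[0x16+3] := {0xa6,0x89,0xb0}
#1 dst[0x21+4] := {0x89,0xb0,0xf5,0x91}
#2 dst[0x0b+8] := {0x23,0x33,0x7e,0x23,0x89,0xb0,0xf5,0x91}
query mem[0x24]=0x91, mem[0x06]=0x64, mem[0x0f]=0x89

MEM[0x24,0x06,0x0f] = 91 64 89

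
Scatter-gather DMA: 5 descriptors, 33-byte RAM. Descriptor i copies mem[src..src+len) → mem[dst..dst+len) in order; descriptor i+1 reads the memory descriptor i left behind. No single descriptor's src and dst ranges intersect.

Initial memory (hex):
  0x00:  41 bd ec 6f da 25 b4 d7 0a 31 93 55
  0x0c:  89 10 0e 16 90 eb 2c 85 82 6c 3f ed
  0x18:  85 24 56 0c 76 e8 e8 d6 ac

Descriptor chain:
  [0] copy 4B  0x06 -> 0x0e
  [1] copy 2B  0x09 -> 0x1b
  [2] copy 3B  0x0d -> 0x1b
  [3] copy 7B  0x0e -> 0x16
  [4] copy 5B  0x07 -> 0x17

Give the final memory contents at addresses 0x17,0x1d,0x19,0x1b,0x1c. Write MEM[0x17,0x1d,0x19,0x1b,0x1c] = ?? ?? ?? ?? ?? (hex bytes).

MEM[0x17,0x1d,0x19,0x1b,0x1c] = d7 d7 31 55 82

#0 dst[0x0e+4] := {0xb4,0xd7,0x0a,0x31}
#1 dst[0x1b+2] := {0x31,0x93}
#2 dst[0x1b+3] := {0x10,0xb4,0xd7}
#3 dst[0x16+7] := {0xb4,0xd7,0x0a,0x31,0x2c,0x85,0x82}
#4 dst[0x17+5] := {0xd7,0x0a,0x31,0x93,0x55}
query mem[0x17]=0xd7, mem[0x1d]=0xd7, mem[0x19]=0x31, mem[0x1b]=0x55, mem[0x1c]=0x82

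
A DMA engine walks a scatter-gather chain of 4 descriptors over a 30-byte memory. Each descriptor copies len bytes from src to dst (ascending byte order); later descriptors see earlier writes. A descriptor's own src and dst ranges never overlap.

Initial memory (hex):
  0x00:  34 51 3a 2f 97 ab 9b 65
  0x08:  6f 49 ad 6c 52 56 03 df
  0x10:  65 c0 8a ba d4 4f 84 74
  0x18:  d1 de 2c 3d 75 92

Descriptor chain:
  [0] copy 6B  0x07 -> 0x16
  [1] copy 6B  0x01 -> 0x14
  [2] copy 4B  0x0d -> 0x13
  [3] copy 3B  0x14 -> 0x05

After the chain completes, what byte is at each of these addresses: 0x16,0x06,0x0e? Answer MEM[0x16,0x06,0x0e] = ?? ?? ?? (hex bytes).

  after D0: wrote 6B at 0x16 = 656f49ad6c52
  after D1: wrote 6B at 0x14 = 513a2f97ab9b
  after D2: wrote 4B at 0x13 = 5603df65
  after D3: wrote 3B at 0x05 = 03df65
query mem[0x16]=0x65, mem[0x06]=0xdf, mem[0x0e]=0x03

MEM[0x16,0x06,0x0e] = 65 df 03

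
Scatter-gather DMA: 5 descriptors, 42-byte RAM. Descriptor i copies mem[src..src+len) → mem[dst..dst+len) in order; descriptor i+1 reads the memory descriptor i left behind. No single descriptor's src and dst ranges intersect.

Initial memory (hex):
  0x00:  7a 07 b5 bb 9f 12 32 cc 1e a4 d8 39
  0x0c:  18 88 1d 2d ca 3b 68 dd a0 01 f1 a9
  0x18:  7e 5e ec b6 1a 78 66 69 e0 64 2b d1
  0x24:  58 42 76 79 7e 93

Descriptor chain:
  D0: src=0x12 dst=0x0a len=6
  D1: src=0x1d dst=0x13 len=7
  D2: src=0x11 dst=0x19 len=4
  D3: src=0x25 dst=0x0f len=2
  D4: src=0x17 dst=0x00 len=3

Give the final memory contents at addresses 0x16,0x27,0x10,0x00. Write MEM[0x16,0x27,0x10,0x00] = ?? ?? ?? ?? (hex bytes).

[0] 0x12->0x0a len=6 : 68 dd a0 01 f1 a9
[1] 0x1d->0x13 len=7 : 78 66 69 e0 64 2b d1
[2] 0x11->0x19 len=4 : 3b 68 78 66
[3] 0x25->0x0f len=2 : 42 76
[4] 0x17->0x00 len=3 : 64 2b 3b
query mem[0x16]=0xe0, mem[0x27]=0x79, mem[0x10]=0x76, mem[0x00]=0x64

MEM[0x16,0x27,0x10,0x00] = e0 79 76 64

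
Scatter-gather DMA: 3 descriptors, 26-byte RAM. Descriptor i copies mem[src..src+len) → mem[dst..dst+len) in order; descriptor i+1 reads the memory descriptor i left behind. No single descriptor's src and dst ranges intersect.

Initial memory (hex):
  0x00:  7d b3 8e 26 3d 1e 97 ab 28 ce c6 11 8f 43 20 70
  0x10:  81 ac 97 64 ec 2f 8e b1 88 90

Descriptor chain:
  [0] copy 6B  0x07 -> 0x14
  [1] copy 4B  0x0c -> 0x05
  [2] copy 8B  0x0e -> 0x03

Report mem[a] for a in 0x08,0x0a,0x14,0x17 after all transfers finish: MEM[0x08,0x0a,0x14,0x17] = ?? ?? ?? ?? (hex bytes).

MEM[0x08,0x0a,0x14,0x17] = 64 28 ab c6

[0] 0x07->0x14 len=6 : ab 28 ce c6 11 8f
[1] 0x0c->0x05 len=4 : 8f 43 20 70
[2] 0x0e->0x03 len=8 : 20 70 81 ac 97 64 ab 28
query mem[0x08]=0x64, mem[0x0a]=0x28, mem[0x14]=0xab, mem[0x17]=0xc6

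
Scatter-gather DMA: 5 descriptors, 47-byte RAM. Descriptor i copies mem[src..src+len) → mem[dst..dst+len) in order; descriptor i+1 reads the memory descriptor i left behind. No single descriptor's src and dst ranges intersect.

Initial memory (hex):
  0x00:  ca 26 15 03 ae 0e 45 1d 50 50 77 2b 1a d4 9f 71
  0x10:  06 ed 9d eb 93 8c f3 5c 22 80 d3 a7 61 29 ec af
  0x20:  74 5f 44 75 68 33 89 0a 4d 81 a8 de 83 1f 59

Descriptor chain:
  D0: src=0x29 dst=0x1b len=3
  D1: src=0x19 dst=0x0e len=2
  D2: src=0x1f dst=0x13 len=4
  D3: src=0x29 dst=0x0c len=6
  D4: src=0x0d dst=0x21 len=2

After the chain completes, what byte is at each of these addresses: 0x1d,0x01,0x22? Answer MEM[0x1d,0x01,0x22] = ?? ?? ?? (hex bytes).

MEM[0x1d,0x01,0x22] = de 26 de

#0 dst[0x1b+3] := {0x81,0xa8,0xde}
#1 dst[0x0e+2] := {0x80,0xd3}
#2 dst[0x13+4] := {0xaf,0x74,0x5f,0x44}
#3 dst[0x0c+6] := {0x81,0xa8,0xde,0x83,0x1f,0x59}
#4 dst[0x21+2] := {0xa8,0xde}
query mem[0x1d]=0xde, mem[0x01]=0x26, mem[0x22]=0xde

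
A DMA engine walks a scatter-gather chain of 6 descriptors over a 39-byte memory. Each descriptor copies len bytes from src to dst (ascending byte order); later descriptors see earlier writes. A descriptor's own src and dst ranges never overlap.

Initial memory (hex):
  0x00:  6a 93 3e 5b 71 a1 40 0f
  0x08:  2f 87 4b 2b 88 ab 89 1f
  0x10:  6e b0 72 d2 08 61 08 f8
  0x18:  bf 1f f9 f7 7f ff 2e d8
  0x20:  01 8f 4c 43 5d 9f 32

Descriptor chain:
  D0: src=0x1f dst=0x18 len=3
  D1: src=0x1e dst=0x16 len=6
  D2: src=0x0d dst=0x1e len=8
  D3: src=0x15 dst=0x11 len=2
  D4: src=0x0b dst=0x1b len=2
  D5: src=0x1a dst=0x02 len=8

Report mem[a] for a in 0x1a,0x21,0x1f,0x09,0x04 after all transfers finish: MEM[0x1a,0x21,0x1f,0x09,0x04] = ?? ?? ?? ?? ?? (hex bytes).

MEM[0x1a,0x21,0x1f,0x09,0x04] = 4c 6e 89 6e 88

#0 dst[0x18+3] := {0xd8,0x01,0x8f}
#1 dst[0x16+6] := {0x2e,0xd8,0x01,0x8f,0x4c,0x43}
#2 dst[0x1e+8] := {0xab,0x89,0x1f,0x6e,0xb0,0x72,0xd2,0x08}
#3 dst[0x11+2] := {0x61,0x2e}
#4 dst[0x1b+2] := {0x2b,0x88}
#5 dst[0x02+8] := {0x4c,0x2b,0x88,0xff,0xab,0x89,0x1f,0x6e}
query mem[0x1a]=0x4c, mem[0x21]=0x6e, mem[0x1f]=0x89, mem[0x09]=0x6e, mem[0x04]=0x88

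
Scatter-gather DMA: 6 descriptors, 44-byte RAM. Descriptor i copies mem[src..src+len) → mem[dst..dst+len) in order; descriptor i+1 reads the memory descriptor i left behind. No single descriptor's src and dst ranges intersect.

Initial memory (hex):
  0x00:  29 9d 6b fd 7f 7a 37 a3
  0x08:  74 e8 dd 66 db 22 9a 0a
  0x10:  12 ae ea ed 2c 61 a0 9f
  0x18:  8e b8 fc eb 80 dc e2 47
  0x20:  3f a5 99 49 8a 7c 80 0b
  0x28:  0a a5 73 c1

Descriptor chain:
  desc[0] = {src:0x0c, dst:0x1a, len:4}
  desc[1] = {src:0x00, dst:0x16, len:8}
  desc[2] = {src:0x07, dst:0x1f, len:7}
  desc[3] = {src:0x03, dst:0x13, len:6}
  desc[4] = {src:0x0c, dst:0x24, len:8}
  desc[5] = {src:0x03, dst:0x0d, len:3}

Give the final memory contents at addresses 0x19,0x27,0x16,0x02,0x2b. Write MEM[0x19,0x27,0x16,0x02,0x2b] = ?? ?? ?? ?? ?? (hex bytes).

D0: mem[0x1a..0x1d] <- [db 22 9a 0a]
D1: mem[0x16..0x1d] <- [29 9d 6b fd 7f 7a 37 a3]
D2: mem[0x1f..0x25] <- [a3 74 e8 dd 66 db 22]
D3: mem[0x13..0x18] <- [fd 7f 7a 37 a3 74]
D4: mem[0x24..0x2b] <- [db 22 9a 0a 12 ae ea fd]
D5: mem[0x0d..0x0f] <- [fd 7f 7a]
query mem[0x19]=0xfd, mem[0x27]=0x0a, mem[0x16]=0x37, mem[0x02]=0x6b, mem[0x2b]=0xfd

MEM[0x19,0x27,0x16,0x02,0x2b] = fd 0a 37 6b fd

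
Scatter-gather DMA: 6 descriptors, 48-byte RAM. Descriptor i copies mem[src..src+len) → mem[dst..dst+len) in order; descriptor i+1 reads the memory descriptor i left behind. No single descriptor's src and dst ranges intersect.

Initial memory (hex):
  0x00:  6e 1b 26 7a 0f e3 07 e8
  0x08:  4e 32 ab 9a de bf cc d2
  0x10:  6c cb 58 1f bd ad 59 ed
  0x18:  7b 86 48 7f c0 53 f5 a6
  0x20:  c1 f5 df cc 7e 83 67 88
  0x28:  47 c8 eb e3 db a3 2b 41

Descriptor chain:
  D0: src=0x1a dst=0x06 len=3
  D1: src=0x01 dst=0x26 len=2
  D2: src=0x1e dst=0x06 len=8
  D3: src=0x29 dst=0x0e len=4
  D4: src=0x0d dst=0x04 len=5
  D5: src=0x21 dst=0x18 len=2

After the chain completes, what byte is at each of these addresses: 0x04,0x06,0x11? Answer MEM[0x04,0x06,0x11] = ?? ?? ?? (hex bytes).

#0 dst[0x06+3] := {0x48,0x7f,0xc0}
#1 dst[0x26+2] := {0x1b,0x26}
#2 dst[0x06+8] := {0xf5,0xa6,0xc1,0xf5,0xdf,0xcc,0x7e,0x83}
#3 dst[0x0e+4] := {0xc8,0xeb,0xe3,0xdb}
#4 dst[0x04+5] := {0x83,0xc8,0xeb,0xe3,0xdb}
#5 dst[0x18+2] := {0xf5,0xdf}
query mem[0x04]=0x83, mem[0x06]=0xeb, mem[0x11]=0xdb

MEM[0x04,0x06,0x11] = 83 eb db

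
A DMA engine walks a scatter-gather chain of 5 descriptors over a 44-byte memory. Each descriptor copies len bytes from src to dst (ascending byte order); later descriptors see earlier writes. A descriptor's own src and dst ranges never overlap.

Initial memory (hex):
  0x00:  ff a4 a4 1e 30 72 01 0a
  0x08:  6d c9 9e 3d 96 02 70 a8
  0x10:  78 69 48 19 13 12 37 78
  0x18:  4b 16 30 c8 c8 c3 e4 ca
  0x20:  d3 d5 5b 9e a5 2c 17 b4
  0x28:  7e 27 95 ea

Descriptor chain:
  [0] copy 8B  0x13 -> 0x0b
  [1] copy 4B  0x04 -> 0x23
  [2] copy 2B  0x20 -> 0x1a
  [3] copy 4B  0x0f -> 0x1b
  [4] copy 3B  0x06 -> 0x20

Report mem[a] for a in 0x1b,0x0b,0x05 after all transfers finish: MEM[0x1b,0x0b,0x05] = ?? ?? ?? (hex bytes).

#0 dst[0x0b+8] := {0x19,0x13,0x12,0x37,0x78,0x4b,0x16,0x30}
#1 dst[0x23+4] := {0x30,0x72,0x01,0x0a}
#2 dst[0x1a+2] := {0xd3,0xd5}
#3 dst[0x1b+4] := {0x78,0x4b,0x16,0x30}
#4 dst[0x20+3] := {0x01,0x0a,0x6d}
query mem[0x1b]=0x78, mem[0x0b]=0x19, mem[0x05]=0x72

MEM[0x1b,0x0b,0x05] = 78 19 72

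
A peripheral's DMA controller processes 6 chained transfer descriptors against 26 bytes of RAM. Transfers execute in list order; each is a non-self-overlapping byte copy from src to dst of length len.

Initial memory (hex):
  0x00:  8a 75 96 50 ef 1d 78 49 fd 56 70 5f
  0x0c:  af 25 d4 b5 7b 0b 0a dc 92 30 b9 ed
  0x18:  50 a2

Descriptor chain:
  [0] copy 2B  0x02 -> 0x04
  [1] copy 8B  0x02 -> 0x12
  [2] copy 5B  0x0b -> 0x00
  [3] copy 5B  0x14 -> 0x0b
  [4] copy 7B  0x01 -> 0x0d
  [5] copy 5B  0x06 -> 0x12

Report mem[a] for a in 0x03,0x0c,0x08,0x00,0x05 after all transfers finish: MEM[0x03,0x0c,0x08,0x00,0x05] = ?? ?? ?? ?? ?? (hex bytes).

MEM[0x03,0x0c,0x08,0x00,0x05] = d4 50 fd 5f 50

  after D0: wrote 2B at 0x04 = 9650
  after D1: wrote 8B at 0x12 = 965096507849fd56
  after D2: wrote 5B at 0x00 = 5faf25d4b5
  after D3: wrote 5B at 0x0b = 96507849fd
  after D4: wrote 7B at 0x0d = af25d4b5507849
  after D5: wrote 5B at 0x12 = 7849fd5670
query mem[0x03]=0xd4, mem[0x0c]=0x50, mem[0x08]=0xfd, mem[0x00]=0x5f, mem[0x05]=0x50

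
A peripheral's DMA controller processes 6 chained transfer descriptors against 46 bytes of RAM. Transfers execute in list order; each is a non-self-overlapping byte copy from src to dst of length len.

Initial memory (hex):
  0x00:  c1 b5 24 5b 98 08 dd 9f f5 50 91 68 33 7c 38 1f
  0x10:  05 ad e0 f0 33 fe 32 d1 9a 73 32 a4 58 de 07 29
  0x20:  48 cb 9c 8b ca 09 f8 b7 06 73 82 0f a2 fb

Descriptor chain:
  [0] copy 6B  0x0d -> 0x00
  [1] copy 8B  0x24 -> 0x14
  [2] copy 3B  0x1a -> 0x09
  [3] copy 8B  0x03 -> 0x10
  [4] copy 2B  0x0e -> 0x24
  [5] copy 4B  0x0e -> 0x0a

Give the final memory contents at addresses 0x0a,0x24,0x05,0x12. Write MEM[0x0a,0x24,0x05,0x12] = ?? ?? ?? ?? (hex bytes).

D0: mem[0x00..0x05] <- [7c 38 1f 05 ad e0]
D1: mem[0x14..0x1b] <- [ca 09 f8 b7 06 73 82 0f]
D2: mem[0x09..0x0b] <- [82 0f 58]
D3: mem[0x10..0x17] <- [05 ad e0 dd 9f f5 82 0f]
D4: mem[0x24..0x25] <- [38 1f]
D5: mem[0x0a..0x0d] <- [38 1f 05 ad]
query mem[0x0a]=0x38, mem[0x24]=0x38, mem[0x05]=0xe0, mem[0x12]=0xe0

MEM[0x0a,0x24,0x05,0x12] = 38 38 e0 e0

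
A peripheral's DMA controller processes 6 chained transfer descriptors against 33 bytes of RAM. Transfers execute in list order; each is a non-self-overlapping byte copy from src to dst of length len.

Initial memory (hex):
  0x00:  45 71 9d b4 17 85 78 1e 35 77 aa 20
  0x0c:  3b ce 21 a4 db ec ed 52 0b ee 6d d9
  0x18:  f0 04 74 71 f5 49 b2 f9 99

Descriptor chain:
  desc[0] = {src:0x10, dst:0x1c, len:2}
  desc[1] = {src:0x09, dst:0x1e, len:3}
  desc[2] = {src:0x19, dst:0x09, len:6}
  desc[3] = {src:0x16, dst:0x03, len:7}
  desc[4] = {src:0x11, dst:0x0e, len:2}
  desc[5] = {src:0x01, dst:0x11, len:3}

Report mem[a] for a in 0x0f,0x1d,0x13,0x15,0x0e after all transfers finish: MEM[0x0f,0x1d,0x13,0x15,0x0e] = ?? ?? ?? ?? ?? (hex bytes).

MEM[0x0f,0x1d,0x13,0x15,0x0e] = ed ec 6d ee ec

#0 dst[0x1c+2] := {0xdb,0xec}
#1 dst[0x1e+3] := {0x77,0xaa,0x20}
#2 dst[0x09+6] := {0x04,0x74,0x71,0xdb,0xec,0x77}
#3 dst[0x03+7] := {0x6d,0xd9,0xf0,0x04,0x74,0x71,0xdb}
#4 dst[0x0e+2] := {0xec,0xed}
#5 dst[0x11+3] := {0x71,0x9d,0x6d}
query mem[0x0f]=0xed, mem[0x1d]=0xec, mem[0x13]=0x6d, mem[0x15]=0xee, mem[0x0e]=0xec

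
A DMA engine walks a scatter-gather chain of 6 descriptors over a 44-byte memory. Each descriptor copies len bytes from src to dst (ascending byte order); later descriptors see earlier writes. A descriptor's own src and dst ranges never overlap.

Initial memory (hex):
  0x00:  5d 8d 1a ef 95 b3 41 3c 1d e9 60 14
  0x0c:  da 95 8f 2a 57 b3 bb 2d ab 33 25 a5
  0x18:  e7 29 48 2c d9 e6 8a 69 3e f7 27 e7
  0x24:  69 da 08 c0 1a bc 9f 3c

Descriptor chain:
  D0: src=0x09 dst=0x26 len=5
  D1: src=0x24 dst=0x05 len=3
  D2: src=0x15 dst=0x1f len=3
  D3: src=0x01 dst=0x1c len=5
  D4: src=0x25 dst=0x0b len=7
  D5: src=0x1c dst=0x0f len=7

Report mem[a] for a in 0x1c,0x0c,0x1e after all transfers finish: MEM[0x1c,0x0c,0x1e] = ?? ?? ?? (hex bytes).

MEM[0x1c,0x0c,0x1e] = 8d e9 ef

D0: mem[0x26..0x2a] <- [e9 60 14 da 95]
D1: mem[0x05..0x07] <- [69 da e9]
D2: mem[0x1f..0x21] <- [33 25 a5]
D3: mem[0x1c..0x20] <- [8d 1a ef 95 69]
D4: mem[0x0b..0x11] <- [da e9 60 14 da 95 3c]
D5: mem[0x0f..0x15] <- [8d 1a ef 95 69 a5 27]
query mem[0x1c]=0x8d, mem[0x0c]=0xe9, mem[0x1e]=0xef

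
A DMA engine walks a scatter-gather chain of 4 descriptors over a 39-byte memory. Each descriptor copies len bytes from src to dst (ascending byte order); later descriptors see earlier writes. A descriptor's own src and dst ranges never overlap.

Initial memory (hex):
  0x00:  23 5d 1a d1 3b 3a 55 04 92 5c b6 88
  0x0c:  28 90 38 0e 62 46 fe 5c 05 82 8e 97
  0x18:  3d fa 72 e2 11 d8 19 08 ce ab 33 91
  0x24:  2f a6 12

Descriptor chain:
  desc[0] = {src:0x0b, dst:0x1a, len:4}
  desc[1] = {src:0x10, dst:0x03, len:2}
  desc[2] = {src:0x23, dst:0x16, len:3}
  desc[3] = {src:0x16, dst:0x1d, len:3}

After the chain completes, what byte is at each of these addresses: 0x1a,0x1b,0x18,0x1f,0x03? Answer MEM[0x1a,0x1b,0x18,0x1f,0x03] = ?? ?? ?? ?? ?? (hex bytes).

[0] 0x0b->0x1a len=4 : 88 28 90 38
[1] 0x10->0x03 len=2 : 62 46
[2] 0x23->0x16 len=3 : 91 2f a6
[3] 0x16->0x1d len=3 : 91 2f a6
query mem[0x1a]=0x88, mem[0x1b]=0x28, mem[0x18]=0xa6, mem[0x1f]=0xa6, mem[0x03]=0x62

MEM[0x1a,0x1b,0x18,0x1f,0x03] = 88 28 a6 a6 62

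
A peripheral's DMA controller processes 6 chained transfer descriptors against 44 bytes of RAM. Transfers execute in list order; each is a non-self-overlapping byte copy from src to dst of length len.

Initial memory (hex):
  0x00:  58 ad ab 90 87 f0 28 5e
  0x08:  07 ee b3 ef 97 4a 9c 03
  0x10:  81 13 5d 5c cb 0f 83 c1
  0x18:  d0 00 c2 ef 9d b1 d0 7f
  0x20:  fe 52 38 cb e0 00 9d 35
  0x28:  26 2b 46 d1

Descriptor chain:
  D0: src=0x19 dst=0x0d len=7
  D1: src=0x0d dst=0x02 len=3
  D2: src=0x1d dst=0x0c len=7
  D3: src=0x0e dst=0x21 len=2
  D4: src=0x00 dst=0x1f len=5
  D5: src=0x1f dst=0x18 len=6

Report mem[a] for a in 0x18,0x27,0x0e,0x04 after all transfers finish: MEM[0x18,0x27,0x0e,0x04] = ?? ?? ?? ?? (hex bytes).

MEM[0x18,0x27,0x0e,0x04] = 58 35 7f ef

D0: mem[0x0d..0x13] <- [00 c2 ef 9d b1 d0 7f]
D1: mem[0x02..0x04] <- [00 c2 ef]
D2: mem[0x0c..0x12] <- [b1 d0 7f fe 52 38 cb]
D3: mem[0x21..0x22] <- [7f fe]
D4: mem[0x1f..0x23] <- [58 ad 00 c2 ef]
D5: mem[0x18..0x1d] <- [58 ad 00 c2 ef e0]
query mem[0x18]=0x58, mem[0x27]=0x35, mem[0x0e]=0x7f, mem[0x04]=0xef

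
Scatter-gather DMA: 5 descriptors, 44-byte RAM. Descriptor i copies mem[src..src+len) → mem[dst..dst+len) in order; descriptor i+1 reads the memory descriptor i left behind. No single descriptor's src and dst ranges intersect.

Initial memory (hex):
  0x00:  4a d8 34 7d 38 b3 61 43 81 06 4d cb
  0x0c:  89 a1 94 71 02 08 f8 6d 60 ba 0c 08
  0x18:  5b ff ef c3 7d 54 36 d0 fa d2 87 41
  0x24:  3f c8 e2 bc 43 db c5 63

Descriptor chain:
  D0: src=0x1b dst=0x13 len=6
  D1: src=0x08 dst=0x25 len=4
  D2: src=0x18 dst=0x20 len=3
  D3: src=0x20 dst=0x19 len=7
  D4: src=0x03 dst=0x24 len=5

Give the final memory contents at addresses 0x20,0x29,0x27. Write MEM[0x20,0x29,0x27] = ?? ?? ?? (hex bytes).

#0 dst[0x13+6] := {0xc3,0x7d,0x54,0x36,0xd0,0xfa}
#1 dst[0x25+4] := {0x81,0x06,0x4d,0xcb}
#2 dst[0x20+3] := {0xfa,0xff,0xef}
#3 dst[0x19+7] := {0xfa,0xff,0xef,0x41,0x3f,0x81,0x06}
#4 dst[0x24+5] := {0x7d,0x38,0xb3,0x61,0x43}
query mem[0x20]=0xfa, mem[0x29]=0xdb, mem[0x27]=0x61

MEM[0x20,0x29,0x27] = fa db 61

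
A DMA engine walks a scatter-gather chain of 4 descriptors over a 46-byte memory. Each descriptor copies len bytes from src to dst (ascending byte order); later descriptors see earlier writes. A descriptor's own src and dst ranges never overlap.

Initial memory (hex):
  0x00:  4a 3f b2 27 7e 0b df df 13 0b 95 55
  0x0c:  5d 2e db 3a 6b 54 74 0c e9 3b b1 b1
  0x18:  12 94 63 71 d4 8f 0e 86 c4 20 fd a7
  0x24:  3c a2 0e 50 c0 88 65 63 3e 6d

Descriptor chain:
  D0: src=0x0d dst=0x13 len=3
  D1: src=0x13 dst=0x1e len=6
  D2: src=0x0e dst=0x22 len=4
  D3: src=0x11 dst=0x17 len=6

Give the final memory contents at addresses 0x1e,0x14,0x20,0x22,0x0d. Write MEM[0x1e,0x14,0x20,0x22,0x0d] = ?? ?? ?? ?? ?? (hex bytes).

MEM[0x1e,0x14,0x20,0x22,0x0d] = 2e db 3a db 2e

#0 dst[0x13+3] := {0x2e,0xdb,0x3a}
#1 dst[0x1e+6] := {0x2e,0xdb,0x3a,0xb1,0xb1,0x12}
#2 dst[0x22+4] := {0xdb,0x3a,0x6b,0x54}
#3 dst[0x17+6] := {0x54,0x74,0x2e,0xdb,0x3a,0xb1}
query mem[0x1e]=0x2e, mem[0x14]=0xdb, mem[0x20]=0x3a, mem[0x22]=0xdb, mem[0x0d]=0x2e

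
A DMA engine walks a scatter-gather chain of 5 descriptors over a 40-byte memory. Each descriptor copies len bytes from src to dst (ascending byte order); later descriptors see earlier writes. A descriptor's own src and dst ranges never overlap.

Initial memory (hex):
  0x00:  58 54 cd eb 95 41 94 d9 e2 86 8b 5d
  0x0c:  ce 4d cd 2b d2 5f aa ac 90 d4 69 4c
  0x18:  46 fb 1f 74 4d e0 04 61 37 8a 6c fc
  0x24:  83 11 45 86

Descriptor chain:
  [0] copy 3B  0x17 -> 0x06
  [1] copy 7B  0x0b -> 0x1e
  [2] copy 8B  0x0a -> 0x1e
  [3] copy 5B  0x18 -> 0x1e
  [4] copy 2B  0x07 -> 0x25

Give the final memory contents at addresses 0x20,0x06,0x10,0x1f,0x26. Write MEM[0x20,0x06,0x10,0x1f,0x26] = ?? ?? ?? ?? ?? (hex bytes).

MEM[0x20,0x06,0x10,0x1f,0x26] = 1f 4c d2 fb fb

D0: mem[0x06..0x08] <- [4c 46 fb]
D1: mem[0x1e..0x24] <- [5d ce 4d cd 2b d2 5f]
D2: mem[0x1e..0x25] <- [8b 5d ce 4d cd 2b d2 5f]
D3: mem[0x1e..0x22] <- [46 fb 1f 74 4d]
D4: mem[0x25..0x26] <- [46 fb]
query mem[0x20]=0x1f, mem[0x06]=0x4c, mem[0x10]=0xd2, mem[0x1f]=0xfb, mem[0x26]=0xfb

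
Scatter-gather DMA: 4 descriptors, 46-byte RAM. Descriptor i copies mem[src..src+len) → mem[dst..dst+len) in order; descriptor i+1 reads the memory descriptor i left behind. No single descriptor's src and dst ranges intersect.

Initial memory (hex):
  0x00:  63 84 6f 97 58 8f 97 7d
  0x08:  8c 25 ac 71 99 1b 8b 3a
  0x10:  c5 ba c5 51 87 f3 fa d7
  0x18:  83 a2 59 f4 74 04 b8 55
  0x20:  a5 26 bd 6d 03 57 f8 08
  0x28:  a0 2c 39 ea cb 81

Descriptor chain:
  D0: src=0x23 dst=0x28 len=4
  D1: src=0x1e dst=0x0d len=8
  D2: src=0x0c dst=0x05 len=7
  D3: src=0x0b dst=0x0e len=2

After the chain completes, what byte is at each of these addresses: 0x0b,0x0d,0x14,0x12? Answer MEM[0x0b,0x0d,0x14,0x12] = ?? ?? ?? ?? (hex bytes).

MEM[0x0b,0x0d,0x14,0x12] = 6d b8 57 6d

D0: mem[0x28..0x2b] <- [6d 03 57 f8]
D1: mem[0x0d..0x14] <- [b8 55 a5 26 bd 6d 03 57]
D2: mem[0x05..0x0b] <- [99 b8 55 a5 26 bd 6d]
D3: mem[0x0e..0x0f] <- [6d 99]
query mem[0x0b]=0x6d, mem[0x0d]=0xb8, mem[0x14]=0x57, mem[0x12]=0x6d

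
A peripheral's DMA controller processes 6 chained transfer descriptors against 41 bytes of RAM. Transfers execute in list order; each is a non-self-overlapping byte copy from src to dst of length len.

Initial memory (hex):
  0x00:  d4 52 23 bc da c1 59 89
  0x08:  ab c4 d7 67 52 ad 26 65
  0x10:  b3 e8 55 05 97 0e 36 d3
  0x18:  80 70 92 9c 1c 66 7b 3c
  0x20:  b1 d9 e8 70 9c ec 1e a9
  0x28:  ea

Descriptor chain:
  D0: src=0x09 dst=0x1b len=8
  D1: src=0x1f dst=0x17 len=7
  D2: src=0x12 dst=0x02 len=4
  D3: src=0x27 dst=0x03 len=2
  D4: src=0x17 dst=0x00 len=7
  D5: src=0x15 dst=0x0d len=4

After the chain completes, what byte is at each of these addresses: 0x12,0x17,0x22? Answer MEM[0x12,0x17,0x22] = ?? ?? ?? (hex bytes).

#0 dst[0x1b+8] := {0xc4,0xd7,0x67,0x52,0xad,0x26,0x65,0xb3}
#1 dst[0x17+7] := {0xad,0x26,0x65,0xb3,0x70,0x9c,0xec}
#2 dst[0x02+4] := {0x55,0x05,0x97,0x0e}
#3 dst[0x03+2] := {0xa9,0xea}
#4 dst[0x00+7] := {0xad,0x26,0x65,0xb3,0x70,0x9c,0xec}
#5 dst[0x0d+4] := {0x0e,0x36,0xad,0x26}
query mem[0x12]=0x55, mem[0x17]=0xad, mem[0x22]=0xb3

MEM[0x12,0x17,0x22] = 55 ad b3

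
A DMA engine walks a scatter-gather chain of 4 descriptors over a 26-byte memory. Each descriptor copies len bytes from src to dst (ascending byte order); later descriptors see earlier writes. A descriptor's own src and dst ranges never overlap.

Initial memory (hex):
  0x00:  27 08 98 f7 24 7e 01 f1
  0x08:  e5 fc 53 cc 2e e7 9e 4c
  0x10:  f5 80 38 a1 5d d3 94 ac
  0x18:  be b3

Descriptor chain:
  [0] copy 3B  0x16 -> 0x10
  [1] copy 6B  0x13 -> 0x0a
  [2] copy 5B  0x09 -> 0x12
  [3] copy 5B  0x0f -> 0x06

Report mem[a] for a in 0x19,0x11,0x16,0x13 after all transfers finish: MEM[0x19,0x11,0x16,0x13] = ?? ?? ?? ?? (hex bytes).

MEM[0x19,0x11,0x16,0x13] = b3 ac 94 a1

[0] 0x16->0x10 len=3 : 94 ac be
[1] 0x13->0x0a len=6 : a1 5d d3 94 ac be
[2] 0x09->0x12 len=5 : fc a1 5d d3 94
[3] 0x0f->0x06 len=5 : be 94 ac fc a1
query mem[0x19]=0xb3, mem[0x11]=0xac, mem[0x16]=0x94, mem[0x13]=0xa1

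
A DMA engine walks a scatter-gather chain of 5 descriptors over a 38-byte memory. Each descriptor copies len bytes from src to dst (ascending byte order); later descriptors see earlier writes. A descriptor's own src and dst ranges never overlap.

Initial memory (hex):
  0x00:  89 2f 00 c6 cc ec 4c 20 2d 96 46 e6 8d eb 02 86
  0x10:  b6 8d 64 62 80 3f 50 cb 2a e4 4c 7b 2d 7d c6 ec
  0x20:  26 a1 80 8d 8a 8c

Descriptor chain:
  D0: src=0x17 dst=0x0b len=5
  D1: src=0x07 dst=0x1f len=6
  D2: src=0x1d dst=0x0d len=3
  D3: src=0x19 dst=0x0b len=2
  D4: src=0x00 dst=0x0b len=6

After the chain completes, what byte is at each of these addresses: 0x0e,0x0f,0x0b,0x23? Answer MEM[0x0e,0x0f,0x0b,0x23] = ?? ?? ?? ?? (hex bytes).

MEM[0x0e,0x0f,0x0b,0x23] = c6 cc 89 cb

  after D0: wrote 5B at 0x0b = cb2ae44c7b
  after D1: wrote 6B at 0x1f = 202d9646cb2a
  after D2: wrote 3B at 0x0d = 7dc620
  after D3: wrote 2B at 0x0b = e44c
  after D4: wrote 6B at 0x0b = 892f00c6ccec
query mem[0x0e]=0xc6, mem[0x0f]=0xcc, mem[0x0b]=0x89, mem[0x23]=0xcb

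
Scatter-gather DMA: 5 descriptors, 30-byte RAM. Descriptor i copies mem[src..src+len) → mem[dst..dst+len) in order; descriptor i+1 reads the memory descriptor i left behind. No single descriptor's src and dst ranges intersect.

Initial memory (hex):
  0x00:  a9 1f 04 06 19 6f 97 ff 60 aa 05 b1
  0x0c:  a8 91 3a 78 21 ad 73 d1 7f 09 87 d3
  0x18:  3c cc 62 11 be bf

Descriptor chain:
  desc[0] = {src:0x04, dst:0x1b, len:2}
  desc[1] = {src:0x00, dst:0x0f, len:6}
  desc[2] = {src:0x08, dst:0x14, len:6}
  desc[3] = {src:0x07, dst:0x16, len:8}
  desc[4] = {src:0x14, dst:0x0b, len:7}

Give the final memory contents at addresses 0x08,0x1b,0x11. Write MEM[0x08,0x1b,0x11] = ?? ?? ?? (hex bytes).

[0] 0x04->0x1b len=2 : 19 6f
[1] 0x00->0x0f len=6 : a9 1f 04 06 19 6f
[2] 0x08->0x14 len=6 : 60 aa 05 b1 a8 91
[3] 0x07->0x16 len=8 : ff 60 aa 05 b1 a8 91 3a
[4] 0x14->0x0b len=7 : 60 aa ff 60 aa 05 b1
query mem[0x08]=0x60, mem[0x1b]=0xa8, mem[0x11]=0xb1

MEM[0x08,0x1b,0x11] = 60 a8 b1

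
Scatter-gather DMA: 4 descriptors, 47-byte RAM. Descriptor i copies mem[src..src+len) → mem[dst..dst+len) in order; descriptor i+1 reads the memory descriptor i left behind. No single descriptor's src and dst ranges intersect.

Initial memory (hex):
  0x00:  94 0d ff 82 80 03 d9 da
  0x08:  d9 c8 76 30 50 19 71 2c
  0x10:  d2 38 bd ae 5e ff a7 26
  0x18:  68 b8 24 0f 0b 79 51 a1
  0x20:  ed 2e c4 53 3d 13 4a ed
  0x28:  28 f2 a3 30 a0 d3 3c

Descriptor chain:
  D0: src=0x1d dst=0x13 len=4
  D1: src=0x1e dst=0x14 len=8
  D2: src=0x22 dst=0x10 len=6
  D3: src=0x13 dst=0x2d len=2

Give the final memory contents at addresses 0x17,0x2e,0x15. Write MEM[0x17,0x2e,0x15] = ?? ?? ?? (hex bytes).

MEM[0x17,0x2e,0x15] = 2e 4a ed

[0] 0x1d->0x13 len=4 : 79 51 a1 ed
[1] 0x1e->0x14 len=8 : 51 a1 ed 2e c4 53 3d 13
[2] 0x22->0x10 len=6 : c4 53 3d 13 4a ed
[3] 0x13->0x2d len=2 : 13 4a
query mem[0x17]=0x2e, mem[0x2e]=0x4a, mem[0x15]=0xed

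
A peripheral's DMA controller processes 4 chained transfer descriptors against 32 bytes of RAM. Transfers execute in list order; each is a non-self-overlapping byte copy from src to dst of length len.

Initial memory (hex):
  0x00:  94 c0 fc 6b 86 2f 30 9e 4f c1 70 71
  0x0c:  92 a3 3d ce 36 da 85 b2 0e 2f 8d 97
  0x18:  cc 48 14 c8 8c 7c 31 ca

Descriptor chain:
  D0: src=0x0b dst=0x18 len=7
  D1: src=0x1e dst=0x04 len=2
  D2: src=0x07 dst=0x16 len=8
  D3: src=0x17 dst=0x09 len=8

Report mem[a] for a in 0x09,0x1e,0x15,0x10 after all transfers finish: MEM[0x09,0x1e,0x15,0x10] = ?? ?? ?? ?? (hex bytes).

MEM[0x09,0x1e,0x15,0x10] = 4f da 2f da

[0] 0x0b->0x18 len=7 : 71 92 a3 3d ce 36 da
[1] 0x1e->0x04 len=2 : da ca
[2] 0x07->0x16 len=8 : 9e 4f c1 70 71 92 a3 3d
[3] 0x17->0x09 len=8 : 4f c1 70 71 92 a3 3d da
query mem[0x09]=0x4f, mem[0x1e]=0xda, mem[0x15]=0x2f, mem[0x10]=0xda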